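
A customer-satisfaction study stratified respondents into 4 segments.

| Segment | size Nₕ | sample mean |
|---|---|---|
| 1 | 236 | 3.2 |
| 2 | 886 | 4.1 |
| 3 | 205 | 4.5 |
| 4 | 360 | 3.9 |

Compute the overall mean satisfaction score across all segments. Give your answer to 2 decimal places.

x̄_st = (Σ Nₕx̄ₕ) / (Σ Nₕ) = (236·3.2 + 886·4.1 + 205·4.5 + 360·3.9) / 1687
= 6714.3 / 1687 = 3.9800... → 3.98.

3.98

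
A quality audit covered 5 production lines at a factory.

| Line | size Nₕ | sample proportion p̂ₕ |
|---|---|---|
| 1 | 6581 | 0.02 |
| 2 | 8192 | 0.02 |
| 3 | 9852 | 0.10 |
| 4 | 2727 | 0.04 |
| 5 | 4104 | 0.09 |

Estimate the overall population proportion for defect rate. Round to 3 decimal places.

Wₕ = Nₕ/N with N = 31456: 0.2092, 0.2604, 0.3132, 0.0867, 0.1305.
p̂_st = 0.2092·0.02 + 0.2604·0.02 + 0.3132·0.10 + 0.0867·0.04 + 0.1305·0.09 ≈ 0.05592... → 0.056.

0.056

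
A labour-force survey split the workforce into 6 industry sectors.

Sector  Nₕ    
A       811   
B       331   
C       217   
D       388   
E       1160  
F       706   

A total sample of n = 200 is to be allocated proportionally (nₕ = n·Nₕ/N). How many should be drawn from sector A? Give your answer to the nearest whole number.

N = 811 + 331 + 217 + 388 + 1160 + 706 = 3613.
n_A = 200·811/3613 = 44.893... → 45.

45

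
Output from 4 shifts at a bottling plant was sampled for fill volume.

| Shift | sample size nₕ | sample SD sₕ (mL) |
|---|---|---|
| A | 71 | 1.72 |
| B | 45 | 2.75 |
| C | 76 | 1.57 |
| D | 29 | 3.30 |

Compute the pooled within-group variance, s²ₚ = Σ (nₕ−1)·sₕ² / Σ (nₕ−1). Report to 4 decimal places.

4.7448

A: (71−1)·1.72² = 70·2.9584 = 207.088
B: (45−1)·2.75² = 44·7.5625 = 332.75
C: (76−1)·1.57² = 75·2.4649 = 184.8675
D: (29−1)·3.30² = 28·10.89 = 304.92
Numerator = 1029.6255; denominator = Σ(nₕ−1) = 217.
s²ₚ = 1029.6255/217 = 4.744818... → 4.7448.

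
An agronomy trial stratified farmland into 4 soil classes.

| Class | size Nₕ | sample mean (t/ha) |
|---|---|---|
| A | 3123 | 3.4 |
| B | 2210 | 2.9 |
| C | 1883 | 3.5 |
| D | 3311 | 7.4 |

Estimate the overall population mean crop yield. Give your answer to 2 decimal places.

N = 10527; weights Wₕ = Nₕ/N = (0.2967, 0.2099, 0.1789, 0.3145).
x̄_st = Σ Wₕ·x̄ₕ = 0.2967·3.4 + 0.2099·2.9 + 0.1789·3.5 + 0.3145·7.4 ≈ 4.5710...
→ 4.57.

4.57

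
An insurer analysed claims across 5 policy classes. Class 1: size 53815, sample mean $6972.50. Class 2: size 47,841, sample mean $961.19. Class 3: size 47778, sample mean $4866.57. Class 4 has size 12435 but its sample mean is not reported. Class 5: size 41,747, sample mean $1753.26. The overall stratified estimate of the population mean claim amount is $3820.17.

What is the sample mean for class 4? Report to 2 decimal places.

Σ Nₕx̄ₕ = N·μ, so 12435·x̄_4 = 203616·3820.17 − (53815·6972.50 + 47841·961.19 + 47778·4866.57 + 41747·1753.26).
= 777847734.72 − 726917704.97 = 50930029.75.
x̄_4 = 50930029.75 / 12435 = 4095.7000... → 4095.70.

4095.70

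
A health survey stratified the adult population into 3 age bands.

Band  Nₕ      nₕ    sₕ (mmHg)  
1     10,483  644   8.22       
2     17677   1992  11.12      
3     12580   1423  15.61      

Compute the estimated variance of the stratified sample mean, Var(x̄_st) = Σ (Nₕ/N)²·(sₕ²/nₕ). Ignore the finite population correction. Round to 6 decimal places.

N = 40740; Wₕ = Nₕ/N.
band 1: (10483/40740)²·8.22²/644 = 0.006946834
band 2: (17677/40740)²·11.12²/1992 = 0.011686792
band 3: (12580/40740)²·15.61²/1423 = 0.016327517
Sum = 0.034961142 → 0.034961.

0.034961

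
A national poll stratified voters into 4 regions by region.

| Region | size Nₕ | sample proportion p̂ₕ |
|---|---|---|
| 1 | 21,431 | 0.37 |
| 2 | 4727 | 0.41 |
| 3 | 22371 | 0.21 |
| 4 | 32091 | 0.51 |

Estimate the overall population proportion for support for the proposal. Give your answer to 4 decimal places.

0.3837

N = 21431 + 4727 + 22371 + 32091 = 80620.
Overall proportion = Σ (Nₕ/N)·p̂ₕ.
Σ Nₕp̂ₕ = 7929.47 + 1938.07 + 4697.91 + 16366.41 = 30931.86.
30931.86 / 80620 = 0.383675... → 0.3837.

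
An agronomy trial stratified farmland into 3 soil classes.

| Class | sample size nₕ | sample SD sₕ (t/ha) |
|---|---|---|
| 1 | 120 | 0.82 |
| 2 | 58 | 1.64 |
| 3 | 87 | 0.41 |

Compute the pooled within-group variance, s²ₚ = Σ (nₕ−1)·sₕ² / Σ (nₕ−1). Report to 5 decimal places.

0.94572

Degrees of freedom: 119 + 57 + 86 = 262.
Σ(nₕ−1)sₕ² = 119·0.6724 + 57·2.6896 + 86·0.1681 = 247.7794.
s²ₚ = 247.7794 / 262 = 0.9457229... → 0.94572.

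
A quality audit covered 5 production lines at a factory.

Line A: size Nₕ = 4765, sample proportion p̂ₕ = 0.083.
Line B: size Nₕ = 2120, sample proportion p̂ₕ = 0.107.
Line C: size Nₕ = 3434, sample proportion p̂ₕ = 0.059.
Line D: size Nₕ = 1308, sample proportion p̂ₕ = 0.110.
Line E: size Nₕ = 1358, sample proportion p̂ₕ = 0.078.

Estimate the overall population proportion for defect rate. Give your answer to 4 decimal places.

Wₕ = Nₕ/N with N = 12985: 0.3670, 0.1633, 0.2645, 0.1007, 0.1046.
p̂_st = 0.3670·0.083 + 0.1633·0.107 + 0.2645·0.059 + 0.1007·0.110 + 0.1046·0.078 ≈ 0.082768... → 0.0828.

0.0828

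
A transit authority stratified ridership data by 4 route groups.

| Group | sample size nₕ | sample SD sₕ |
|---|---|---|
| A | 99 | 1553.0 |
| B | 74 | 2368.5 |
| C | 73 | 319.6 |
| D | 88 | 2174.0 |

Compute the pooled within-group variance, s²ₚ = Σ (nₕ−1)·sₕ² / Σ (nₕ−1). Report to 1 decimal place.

A: (99−1)·1553.0² = 98·2411809 = 236357282
B: (74−1)·2368.5² = 73·5609792.25 = 409514834.25
C: (73−1)·319.6² = 72·102144.16 = 7354379.52
D: (88−1)·2174.0² = 87·4726276 = 411186012
Numerator = 1064412507.77; denominator = Σ(nₕ−1) = 330.
s²ₚ = 1064412507.77/330 = 3225492.448... → 3225492.4.

3225492.4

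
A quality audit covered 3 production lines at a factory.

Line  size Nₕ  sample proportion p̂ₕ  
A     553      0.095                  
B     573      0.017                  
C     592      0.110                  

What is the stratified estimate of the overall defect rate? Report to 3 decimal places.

Wₕ = Nₕ/N with N = 1718: 0.3219, 0.3335, 0.3446.
p̂_st = 0.3219·0.095 + 0.3335·0.017 + 0.3446·0.110 ≈ 0.07415... → 0.074.

0.074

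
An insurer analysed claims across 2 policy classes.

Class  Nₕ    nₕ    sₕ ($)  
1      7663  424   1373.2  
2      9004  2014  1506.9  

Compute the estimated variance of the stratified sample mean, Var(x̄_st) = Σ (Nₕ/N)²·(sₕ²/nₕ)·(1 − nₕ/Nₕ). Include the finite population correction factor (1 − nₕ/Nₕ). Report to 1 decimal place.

1143.6

N = 16667; Wₕ = Nₕ/N.
class 1: (7663/16667)²·1373.2²/424·(1 − 424/7663) = 888.1049
class 2: (9004/16667)²·1506.9²/2014·(1 − 2014/9004) = 255.4508
Sum = 1143.5557 → 1143.6.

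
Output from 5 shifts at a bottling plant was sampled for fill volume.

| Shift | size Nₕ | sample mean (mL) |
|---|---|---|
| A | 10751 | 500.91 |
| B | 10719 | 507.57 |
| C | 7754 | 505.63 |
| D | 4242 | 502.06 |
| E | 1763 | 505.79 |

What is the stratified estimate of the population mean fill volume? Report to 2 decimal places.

504.36

N = 10751 + 10719 + 7754 + 4242 + 1763 = 35229.
The stratified mean weights each stratum mean by its population share Nₕ/N.
Σ Nₕx̄ₕ = 10751·500.91 + 10719·507.57 + 7754·505.63 + 4242·502.06 + 1763·505.79 = 5385283.41 + 5440642.83 + 3920655.02 + 2129738.52 + 891707.77 = 17768027.55.
Divide by N: 17768027.55 / 35229 = 504.3580... → 504.36.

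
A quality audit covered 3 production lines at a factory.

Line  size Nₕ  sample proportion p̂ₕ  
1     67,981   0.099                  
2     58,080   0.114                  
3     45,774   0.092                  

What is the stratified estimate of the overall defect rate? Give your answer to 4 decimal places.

0.1022

N = 67981 + 58080 + 45774 = 171835.
Overall proportion = Σ (Nₕ/N)·p̂ₕ.
Σ Nₕp̂ₕ = 6730.119 + 6621.12 + 4211.208 = 17562.447.
17562.447 / 171835 = 0.102205... → 0.1022.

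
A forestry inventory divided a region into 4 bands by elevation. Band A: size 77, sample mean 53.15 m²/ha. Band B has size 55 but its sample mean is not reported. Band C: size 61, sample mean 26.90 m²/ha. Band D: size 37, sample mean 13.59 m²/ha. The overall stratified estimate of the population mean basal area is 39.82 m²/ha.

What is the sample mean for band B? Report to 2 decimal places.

53.13

N = 77 + 55 + 61 + 37 = 230.
Overall total = μ·N = 39.82·230 = 9158.6.
Subtract the known strata: 77·53.15 + 61·26.90 + 37·13.59 = 6236.28.
Remaining total for band B: 9158.6 − 6236.28 = 2922.32.
Divide by its size: 2922.32 / 55 = 53.1331... → 53.13.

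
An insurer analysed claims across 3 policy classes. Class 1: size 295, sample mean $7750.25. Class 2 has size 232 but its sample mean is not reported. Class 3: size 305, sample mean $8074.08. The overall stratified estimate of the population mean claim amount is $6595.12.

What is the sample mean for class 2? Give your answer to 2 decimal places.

3181.99

Σ Nₕx̄ₕ = N·μ, so 232·x̄_2 = 832·6595.12 − (295·7750.25 + 305·8074.08).
= 5487139.84 − 4748918.15 = 738221.69.
x̄_2 = 738221.69 / 232 = 3181.9900... → 3181.99.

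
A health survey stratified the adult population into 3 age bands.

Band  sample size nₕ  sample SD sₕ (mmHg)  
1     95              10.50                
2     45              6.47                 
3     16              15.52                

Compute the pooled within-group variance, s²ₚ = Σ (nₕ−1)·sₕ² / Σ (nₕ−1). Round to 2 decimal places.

103.39

1: (95−1)·10.50² = 94·110.25 = 10363.5
2: (45−1)·6.47² = 44·41.8609 = 1841.8796
3: (16−1)·15.52² = 15·240.8704 = 3613.056
Numerator = 15818.4356; denominator = Σ(nₕ−1) = 153.
s²ₚ = 15818.4356/153 = 103.3885... → 103.39.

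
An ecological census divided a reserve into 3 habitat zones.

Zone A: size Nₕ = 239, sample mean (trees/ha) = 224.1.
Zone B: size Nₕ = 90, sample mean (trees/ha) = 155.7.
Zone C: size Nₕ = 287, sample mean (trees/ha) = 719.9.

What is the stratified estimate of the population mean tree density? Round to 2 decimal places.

N = 616; weights Wₕ = Nₕ/N = (0.3880, 0.1461, 0.4659).
x̄_st = Σ Wₕ·x̄ₕ = 0.3880·224.1 + 0.1461·155.7 + 0.4659·719.9 ≈ 445.1042...
→ 445.10.

445.10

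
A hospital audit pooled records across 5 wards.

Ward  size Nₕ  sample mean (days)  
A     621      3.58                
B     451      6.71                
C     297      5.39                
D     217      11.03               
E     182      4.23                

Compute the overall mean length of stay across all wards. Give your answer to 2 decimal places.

5.66

N = 1768; weights Wₕ = Nₕ/N = (0.3512, 0.2551, 0.1680, 0.1227, 0.1029).
x̄_st = Σ Wₕ·x̄ₕ = 0.3512·3.58 + 0.2551·6.71 + 0.1680·5.39 + 0.1227·11.03 + 0.1029·4.23 ≈ 5.6638...
→ 5.66.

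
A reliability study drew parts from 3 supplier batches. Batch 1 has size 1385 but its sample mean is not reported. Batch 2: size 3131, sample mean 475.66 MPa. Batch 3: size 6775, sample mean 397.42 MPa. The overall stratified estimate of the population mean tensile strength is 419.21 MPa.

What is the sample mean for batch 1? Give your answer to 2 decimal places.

N = 1385 + 3131 + 6775 = 11291.
Overall total = μ·N = 419.21·11291 = 4733300.11.
Subtract the known strata: 3131·475.66 + 6775·397.42 = 4181811.96.
Remaining total for batch 1: 4733300.11 − 4181811.96 = 551488.15.
Divide by its size: 551488.15 / 1385 = 398.1864... → 398.19.

398.19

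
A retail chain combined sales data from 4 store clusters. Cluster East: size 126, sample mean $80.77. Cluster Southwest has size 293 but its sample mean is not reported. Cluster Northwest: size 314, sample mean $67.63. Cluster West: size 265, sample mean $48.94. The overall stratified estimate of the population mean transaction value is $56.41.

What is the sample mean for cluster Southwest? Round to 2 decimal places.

40.67

N = 126 + 293 + 314 + 265 = 998.
Overall total = μ·N = 56.41·998 = 56297.18.
Subtract the known strata: 126·80.77 + 314·67.63 + 265·48.94 = 44381.94.
Remaining total for cluster Southwest: 56297.18 − 44381.94 = 11915.24.
Divide by its size: 11915.24 / 293 = 40.6663... → 40.67.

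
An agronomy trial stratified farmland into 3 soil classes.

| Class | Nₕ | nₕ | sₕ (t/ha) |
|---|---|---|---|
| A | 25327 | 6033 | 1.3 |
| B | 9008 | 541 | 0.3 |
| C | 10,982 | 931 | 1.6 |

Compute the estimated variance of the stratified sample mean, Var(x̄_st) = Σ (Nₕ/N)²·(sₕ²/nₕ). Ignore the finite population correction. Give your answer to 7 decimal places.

N = 45317. Term for each stratum: Wₕ²sₕ²/nₕ.
Var(x̄_st) = 0.0000874981 + 0.0000065732 + 0.0001614845 = 0.0002555558 → 0.0002556.

0.0002556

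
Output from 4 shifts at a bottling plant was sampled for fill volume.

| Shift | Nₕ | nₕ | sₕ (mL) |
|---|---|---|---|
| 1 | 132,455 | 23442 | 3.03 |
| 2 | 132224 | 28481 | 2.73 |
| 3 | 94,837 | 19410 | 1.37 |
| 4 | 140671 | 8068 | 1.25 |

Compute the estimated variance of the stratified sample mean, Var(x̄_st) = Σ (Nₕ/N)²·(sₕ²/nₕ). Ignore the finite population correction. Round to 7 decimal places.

0.0000645

N = 500187; Wₕ = Nₕ/N.
shift 1: (132455/500187)²·3.03²/23442 = 0.0000274639
shift 2: (132224/500187)²·2.73²/28481 = 0.0000182863
shift 3: (94837/500187)²·1.37²/19410 = 0.0000034762
shift 4: (140671/500187)²·1.25²/8068 = 0.0000153179
Sum = 0.0000645443 → 0.0000645.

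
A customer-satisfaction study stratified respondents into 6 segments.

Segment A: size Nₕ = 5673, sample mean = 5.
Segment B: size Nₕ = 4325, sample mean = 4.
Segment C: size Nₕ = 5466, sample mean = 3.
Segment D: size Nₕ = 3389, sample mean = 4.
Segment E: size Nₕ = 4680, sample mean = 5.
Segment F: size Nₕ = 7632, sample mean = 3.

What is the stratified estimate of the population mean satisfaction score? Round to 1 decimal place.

N = 31165; weights Wₕ = Nₕ/N = (0.1820, 0.1388, 0.1754, 0.1087, 0.1502, 0.2449).
x̄_st = Σ Wₕ·x̄ₕ = 0.1820·5 + 0.1388·4 + 0.1754·3 + 0.1087·4 + 0.1502·5 + 0.2449·3 ≈ 3.912...
→ 3.9.

3.9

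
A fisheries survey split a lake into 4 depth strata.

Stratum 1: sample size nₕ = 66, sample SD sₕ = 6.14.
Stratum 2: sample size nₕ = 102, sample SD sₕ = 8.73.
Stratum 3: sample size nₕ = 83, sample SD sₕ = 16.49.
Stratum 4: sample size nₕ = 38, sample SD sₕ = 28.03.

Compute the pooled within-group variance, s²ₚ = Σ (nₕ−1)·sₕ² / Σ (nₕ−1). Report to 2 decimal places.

215.84

1: (66−1)·6.14² = 65·37.6996 = 2450.474
2: (102−1)·8.73² = 101·76.2129 = 7697.5029
3: (83−1)·16.49² = 82·271.9201 = 22297.4482
4: (38−1)·28.03² = 37·785.6809 = 29070.1933
Numerator = 61515.6184; denominator = Σ(nₕ−1) = 285.
s²ₚ = 61515.6184/285 = 215.8443... → 215.84.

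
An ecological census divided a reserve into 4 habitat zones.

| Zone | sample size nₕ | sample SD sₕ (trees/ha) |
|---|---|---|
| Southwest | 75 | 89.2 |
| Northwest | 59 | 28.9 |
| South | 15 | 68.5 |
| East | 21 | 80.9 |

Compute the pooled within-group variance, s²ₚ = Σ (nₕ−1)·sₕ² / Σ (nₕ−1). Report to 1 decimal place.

5023.0

Degrees of freedom: 74 + 58 + 14 + 20 = 166.
Σ(nₕ−1)sₕ² = 74·7956.64 + 58·835.21 + 14·4692.25 + 20·6544.81 = 833821.24.
s²ₚ = 833821.24 / 166 = 5023.020... → 5023.0.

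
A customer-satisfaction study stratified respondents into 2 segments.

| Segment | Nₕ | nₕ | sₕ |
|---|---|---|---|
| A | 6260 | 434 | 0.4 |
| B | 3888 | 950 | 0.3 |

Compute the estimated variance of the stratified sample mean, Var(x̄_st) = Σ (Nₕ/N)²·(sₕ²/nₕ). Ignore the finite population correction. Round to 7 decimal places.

N = 10148. Term for each stratum: Wₕ²sₕ²/nₕ.
Var(x̄_st) = 0.0001402872 + 0.0000139063 = 0.0001541935 → 0.0001542.

0.0001542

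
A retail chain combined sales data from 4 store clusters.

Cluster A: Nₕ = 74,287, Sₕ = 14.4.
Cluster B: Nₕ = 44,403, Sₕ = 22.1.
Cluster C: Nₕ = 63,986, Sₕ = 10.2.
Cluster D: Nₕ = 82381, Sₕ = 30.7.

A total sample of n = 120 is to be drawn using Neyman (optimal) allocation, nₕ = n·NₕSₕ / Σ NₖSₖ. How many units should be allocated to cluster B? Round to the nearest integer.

23

A: NₕSₕ = 74287·14.4 = 1069732.8
B: NₕSₕ = 44403·22.1 = 981306.3
C: NₕSₕ = 63986·10.2 = 652657.2
D: NₕSₕ = 82381·30.7 = 2529096.7
Σ NₕSₕ = 5232793.
n_B = 120·981306.3/5232793 = 22.504... → 23.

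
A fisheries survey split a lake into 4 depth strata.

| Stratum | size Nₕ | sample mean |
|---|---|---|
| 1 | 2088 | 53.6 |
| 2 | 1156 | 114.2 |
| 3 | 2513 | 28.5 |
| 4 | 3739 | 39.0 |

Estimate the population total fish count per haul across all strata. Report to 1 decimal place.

Estimate total by summing Nₕ·x̄ₕ over strata.
2088·53.6 + 1156·114.2 + 2513·28.5 + 3739·39.0 = 111916.8 + 132015.2 + 71620.5 + 145821 = 461373.5.

461373.5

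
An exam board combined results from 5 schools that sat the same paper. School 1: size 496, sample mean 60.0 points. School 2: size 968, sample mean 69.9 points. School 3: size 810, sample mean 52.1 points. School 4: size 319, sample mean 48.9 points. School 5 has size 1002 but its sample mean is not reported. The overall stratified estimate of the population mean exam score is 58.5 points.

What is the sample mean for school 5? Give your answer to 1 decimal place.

55.0

Σ Nₕx̄ₕ = N·μ, so 1002·x̄_5 = 3595·58.5 − (496·60.0 + 968·69.9 + 810·52.1 + 319·48.9).
= 210307.5 − 155223.3 = 55084.2.
x̄_5 = 55084.2 / 1002 = 54.974... → 55.0.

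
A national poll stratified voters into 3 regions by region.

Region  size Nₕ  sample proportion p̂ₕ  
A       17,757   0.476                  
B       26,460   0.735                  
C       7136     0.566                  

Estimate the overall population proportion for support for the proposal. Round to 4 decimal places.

N = 17757 + 26460 + 7136 = 51353.
Overall proportion = Σ (Nₕ/N)·p̂ₕ.
Σ Nₕp̂ₕ = 8452.332 + 19448.1 + 4038.976 = 31939.408.
31939.408 / 51353 = 0.621958... → 0.6220.

0.6220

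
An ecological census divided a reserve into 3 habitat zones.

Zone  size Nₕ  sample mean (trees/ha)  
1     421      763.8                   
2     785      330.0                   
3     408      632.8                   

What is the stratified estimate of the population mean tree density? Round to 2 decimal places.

519.70

x̄_st = (Σ Nₕx̄ₕ) / (Σ Nₕ) = (421·763.8 + 785·330.0 + 408·632.8) / 1614
= 838792.2 / 1614 = 519.6978... → 519.70.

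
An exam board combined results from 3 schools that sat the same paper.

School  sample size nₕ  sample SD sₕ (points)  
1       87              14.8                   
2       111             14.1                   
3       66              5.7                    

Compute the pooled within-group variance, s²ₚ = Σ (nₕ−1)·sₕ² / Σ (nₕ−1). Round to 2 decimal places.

164.06

Degrees of freedom: 86 + 110 + 65 = 261.
Σ(nₕ−1)sₕ² = 86·219.04 + 110·198.81 + 65·32.49 = 42818.39.
s²ₚ = 42818.39 / 261 = 164.0551... → 164.06.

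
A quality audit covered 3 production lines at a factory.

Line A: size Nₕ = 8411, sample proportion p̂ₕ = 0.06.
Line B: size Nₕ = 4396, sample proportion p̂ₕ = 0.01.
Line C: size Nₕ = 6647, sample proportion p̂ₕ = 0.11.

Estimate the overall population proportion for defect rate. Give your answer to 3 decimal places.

N = 8411 + 4396 + 6647 = 19454.
Overall proportion = Σ (Nₕ/N)·p̂ₕ.
Σ Nₕp̂ₕ = 504.66 + 43.96 + 731.17 = 1279.79.
1279.79 / 19454 = 0.06579... → 0.066.

0.066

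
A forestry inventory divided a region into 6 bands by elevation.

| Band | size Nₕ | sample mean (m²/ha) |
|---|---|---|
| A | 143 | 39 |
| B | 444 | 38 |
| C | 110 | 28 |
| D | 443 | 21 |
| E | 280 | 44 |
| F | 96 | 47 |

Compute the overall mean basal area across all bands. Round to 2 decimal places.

34.08

N = 1516; weights Wₕ = Nₕ/N = (0.0943, 0.2929, 0.0726, 0.2922, 0.1847, 0.0633).
x̄_st = Σ Wₕ·x̄ₕ = 0.0943·39 + 0.2929·38 + 0.0726·28 + 0.2922·21 + 0.1847·44 + 0.0633·47 ≈ 34.0792...
→ 34.08.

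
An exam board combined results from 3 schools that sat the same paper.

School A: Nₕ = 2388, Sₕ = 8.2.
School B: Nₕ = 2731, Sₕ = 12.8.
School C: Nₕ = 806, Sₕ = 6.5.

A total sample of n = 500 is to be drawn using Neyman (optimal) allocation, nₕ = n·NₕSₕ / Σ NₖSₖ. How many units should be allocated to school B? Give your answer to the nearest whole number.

A: NₕSₕ = 2388·8.2 = 19581.6
B: NₕSₕ = 2731·12.8 = 34956.8
C: NₕSₕ = 806·6.5 = 5239
Σ NₕSₕ = 59777.4.
n_B = 500·34956.8/59777.4 = 292.391... → 292.

292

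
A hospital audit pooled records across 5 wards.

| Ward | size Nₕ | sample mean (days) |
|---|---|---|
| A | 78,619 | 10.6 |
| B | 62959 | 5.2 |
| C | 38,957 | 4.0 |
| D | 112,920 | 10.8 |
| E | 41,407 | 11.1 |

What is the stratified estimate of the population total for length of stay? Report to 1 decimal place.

A: 78619·10.6 = 833361.4
B: 62959·5.2 = 327386.8
C: 38957·4.0 = 155828
D: 112920·10.8 = 1219536
E: 41407·11.1 = 459617.7
τ̂ = Σ Nₕx̄ₕ = 2995729.9.

2995729.9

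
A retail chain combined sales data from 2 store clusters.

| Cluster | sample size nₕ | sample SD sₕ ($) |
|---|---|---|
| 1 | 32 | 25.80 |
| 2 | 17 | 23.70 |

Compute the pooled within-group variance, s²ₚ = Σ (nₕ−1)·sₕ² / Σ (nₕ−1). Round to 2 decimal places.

630.25

Degrees of freedom: 31 + 16 = 47.
Σ(nₕ−1)sₕ² = 31·665.64 + 16·561.69 = 29621.88.
s²ₚ = 29621.88 / 47 = 630.2528... → 630.25.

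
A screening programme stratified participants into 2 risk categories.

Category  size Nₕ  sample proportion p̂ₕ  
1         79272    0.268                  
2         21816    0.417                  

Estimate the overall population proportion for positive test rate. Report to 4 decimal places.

0.3002

Wₕ = Nₕ/N with N = 101088: 0.7842, 0.2158.
p̂_st = 0.7842·0.268 + 0.2158·0.417 ≈ 0.300156... → 0.3002.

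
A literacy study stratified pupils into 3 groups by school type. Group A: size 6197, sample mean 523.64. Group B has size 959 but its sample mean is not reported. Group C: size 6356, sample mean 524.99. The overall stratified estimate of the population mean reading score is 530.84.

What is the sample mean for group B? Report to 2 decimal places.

Σ Nₕx̄ₕ = N·μ, so 959·x̄_B = 13512·530.84 − (6197·523.64 + 6356·524.99).
= 7172710.08 − 6581833.52 = 590876.56.
x̄_B = 590876.56 / 959 = 616.1382... → 616.14.

616.14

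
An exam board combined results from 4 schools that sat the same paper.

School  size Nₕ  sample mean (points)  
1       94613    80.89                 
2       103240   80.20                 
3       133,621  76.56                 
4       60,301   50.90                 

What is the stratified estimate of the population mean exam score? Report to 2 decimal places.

74.62

N = 94613 + 103240 + 133621 + 60301 = 391775.
The stratified mean weights each stratum mean by its population share Nₕ/N.
Σ Nₕx̄ₕ = 94613·80.89 + 103240·80.20 + 133621·76.56 + 60301·50.90 = 7653245.57 + 8279848 + 10230023.76 + 3069320.9 = 29232438.23.
Divide by N: 29232438.23 / 391775 = 74.6154... → 74.62.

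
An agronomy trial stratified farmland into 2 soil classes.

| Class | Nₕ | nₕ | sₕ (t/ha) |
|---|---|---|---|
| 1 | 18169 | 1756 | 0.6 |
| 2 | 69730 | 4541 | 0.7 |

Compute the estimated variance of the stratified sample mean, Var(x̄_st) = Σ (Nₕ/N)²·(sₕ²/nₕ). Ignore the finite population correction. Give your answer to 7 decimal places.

0.0000767

N = 87899; Wₕ = Nₕ/N.
class 1: (18169/87899)²·0.6²/1756 = 0.0000087594
class 2: (69730/87899)²·0.7²/4541 = 0.0000679072
Sum = 0.0000766666 → 0.0000767.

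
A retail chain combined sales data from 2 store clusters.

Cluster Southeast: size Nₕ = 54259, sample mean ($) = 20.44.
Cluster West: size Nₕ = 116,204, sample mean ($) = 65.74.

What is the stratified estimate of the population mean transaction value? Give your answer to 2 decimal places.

N = 170463; weights Wₕ = Nₕ/N = (0.3183, 0.6817).
x̄_st = Σ Wₕ·x̄ₕ = 0.3183·20.44 + 0.6817·65.74 ≈ 51.3208...
→ 51.32.

51.32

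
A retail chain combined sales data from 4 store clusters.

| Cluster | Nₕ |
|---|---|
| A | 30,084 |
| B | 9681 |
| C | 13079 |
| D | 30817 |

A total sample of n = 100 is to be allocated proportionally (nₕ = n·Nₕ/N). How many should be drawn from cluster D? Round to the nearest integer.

Share of cluster D = 30817/83661 = 0.36836.
Allocate 100 × 0.36836 = 36.836... → 37.

37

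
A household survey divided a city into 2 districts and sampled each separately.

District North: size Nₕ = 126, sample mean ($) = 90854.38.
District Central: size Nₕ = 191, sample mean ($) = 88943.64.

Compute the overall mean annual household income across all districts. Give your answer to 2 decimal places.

89703.11

N = 317; weights Wₕ = Nₕ/N = (0.3975, 0.6025).
x̄_st = Σ Wₕ·x̄ₕ = 0.3975·90854.38 + 0.6025·88943.64 ≈ 89703.1139...
→ 89703.11.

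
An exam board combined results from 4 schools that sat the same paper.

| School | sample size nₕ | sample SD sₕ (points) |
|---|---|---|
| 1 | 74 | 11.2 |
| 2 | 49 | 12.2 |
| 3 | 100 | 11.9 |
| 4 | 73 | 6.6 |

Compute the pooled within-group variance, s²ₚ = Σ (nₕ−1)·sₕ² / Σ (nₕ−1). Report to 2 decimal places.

114.58

1: (74−1)·11.2² = 73·125.44 = 9157.12
2: (49−1)·12.2² = 48·148.84 = 7144.32
3: (100−1)·11.9² = 99·141.61 = 14019.39
4: (73−1)·6.6² = 72·43.56 = 3136.32
Numerator = 33457.15; denominator = Σ(nₕ−1) = 292.
s²ₚ = 33457.15/292 = 114.5793... → 114.58.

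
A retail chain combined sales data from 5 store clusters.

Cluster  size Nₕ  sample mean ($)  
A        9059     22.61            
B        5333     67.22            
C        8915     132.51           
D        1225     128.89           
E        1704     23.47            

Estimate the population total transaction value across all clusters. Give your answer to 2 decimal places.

1942518.03

A: 9059·22.61 = 204823.99
B: 5333·67.22 = 358484.26
C: 8915·132.51 = 1181326.65
D: 1225·128.89 = 157890.25
E: 1704·23.47 = 39992.88
τ̂ = Σ Nₕx̄ₕ = 1942518.03.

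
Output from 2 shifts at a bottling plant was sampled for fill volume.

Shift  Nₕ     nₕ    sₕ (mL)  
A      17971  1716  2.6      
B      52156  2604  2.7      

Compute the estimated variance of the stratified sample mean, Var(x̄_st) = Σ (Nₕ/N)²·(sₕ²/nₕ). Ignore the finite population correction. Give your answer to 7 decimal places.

N = 70127. Term for each stratum: Wₕ²sₕ²/nₕ.
Var(x̄_st) = 0.0002587041 + 0.0015485477 = 0.0018072518 → 0.0018073.

0.0018073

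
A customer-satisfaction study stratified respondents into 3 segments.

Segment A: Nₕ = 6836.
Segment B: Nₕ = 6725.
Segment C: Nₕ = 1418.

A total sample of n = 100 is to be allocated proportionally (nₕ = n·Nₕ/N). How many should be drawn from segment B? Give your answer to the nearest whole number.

N = 6836 + 6725 + 1418 = 14979.
n_B = 100·6725/14979 = 44.896... → 45.

45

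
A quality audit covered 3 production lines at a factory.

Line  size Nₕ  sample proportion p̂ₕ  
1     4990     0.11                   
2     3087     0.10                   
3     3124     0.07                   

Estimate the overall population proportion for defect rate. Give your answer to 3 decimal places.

N = 4990 + 3087 + 3124 = 11201.
Overall proportion = Σ (Nₕ/N)·p̂ₕ.
Σ Nₕp̂ₕ = 548.9 + 308.7 + 218.68 = 1076.28.
1076.28 / 11201 = 0.09609... → 0.096.

0.096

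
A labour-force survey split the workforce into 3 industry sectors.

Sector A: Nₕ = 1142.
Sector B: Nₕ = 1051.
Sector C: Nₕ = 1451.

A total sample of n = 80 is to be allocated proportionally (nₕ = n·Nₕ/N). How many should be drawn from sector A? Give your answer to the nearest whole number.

25

N = 1142 + 1051 + 1451 = 3644.
n_A = 80·1142/3644 = 25.071... → 25.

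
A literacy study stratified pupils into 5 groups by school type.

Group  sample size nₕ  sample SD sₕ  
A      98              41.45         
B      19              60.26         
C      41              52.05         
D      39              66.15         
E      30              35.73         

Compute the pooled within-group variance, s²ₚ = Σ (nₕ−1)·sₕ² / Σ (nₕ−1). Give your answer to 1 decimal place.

2449.1

Degrees of freedom: 97 + 18 + 40 + 38 + 29 = 222.
Σ(nₕ−1)sₕ² = 97·1718.1025 + 18·3631.2676 + 40·2709.2025 + 38·4375.8225 + 29·1276.6329 = 543690.4684.
s²ₚ = 543690.4684 / 222 = 2449.056... → 2449.1.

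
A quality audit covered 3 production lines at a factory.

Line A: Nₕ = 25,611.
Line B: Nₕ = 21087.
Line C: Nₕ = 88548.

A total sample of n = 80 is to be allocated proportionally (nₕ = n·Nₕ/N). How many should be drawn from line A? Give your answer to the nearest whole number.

Share of line A = 25611/135246 = 0.18937.
Allocate 80 × 0.18937 = 15.149... → 15.

15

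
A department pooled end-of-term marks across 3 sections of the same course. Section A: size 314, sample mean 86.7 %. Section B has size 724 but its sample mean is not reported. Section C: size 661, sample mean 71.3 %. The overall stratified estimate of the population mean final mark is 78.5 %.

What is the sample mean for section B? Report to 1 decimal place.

Σ Nₕx̄ₕ = N·μ, so 724·x̄_B = 1699·78.5 − (314·86.7 + 661·71.3).
= 133371.5 − 74353.1 = 59018.4.
x̄_B = 59018.4 / 724 = 81.517... → 81.5.

81.5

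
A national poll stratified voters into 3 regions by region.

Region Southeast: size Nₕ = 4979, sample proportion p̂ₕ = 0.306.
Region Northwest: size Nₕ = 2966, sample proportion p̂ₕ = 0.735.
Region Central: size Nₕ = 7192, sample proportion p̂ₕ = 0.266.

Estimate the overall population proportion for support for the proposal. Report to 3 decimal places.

0.371

N = 4979 + 2966 + 7192 = 15137.
Overall proportion = Σ (Nₕ/N)·p̂ₕ.
Σ Nₕp̂ₕ = 1523.574 + 2180.01 + 1913.072 = 5616.656.
5616.656 / 15137 = 0.37105... → 0.371.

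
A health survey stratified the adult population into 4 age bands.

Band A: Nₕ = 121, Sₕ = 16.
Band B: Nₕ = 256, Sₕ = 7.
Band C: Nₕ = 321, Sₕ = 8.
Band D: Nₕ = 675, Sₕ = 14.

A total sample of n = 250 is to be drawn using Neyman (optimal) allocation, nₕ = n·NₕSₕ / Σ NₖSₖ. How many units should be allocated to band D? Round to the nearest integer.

A: NₕSₕ = 121·16 = 1936
B: NₕSₕ = 256·7 = 1792
C: NₕSₕ = 321·8 = 2568
D: NₕSₕ = 675·14 = 9450
Σ NₕSₕ = 15746.
n_D = 250·9450/15746 = 150.038... → 150.

150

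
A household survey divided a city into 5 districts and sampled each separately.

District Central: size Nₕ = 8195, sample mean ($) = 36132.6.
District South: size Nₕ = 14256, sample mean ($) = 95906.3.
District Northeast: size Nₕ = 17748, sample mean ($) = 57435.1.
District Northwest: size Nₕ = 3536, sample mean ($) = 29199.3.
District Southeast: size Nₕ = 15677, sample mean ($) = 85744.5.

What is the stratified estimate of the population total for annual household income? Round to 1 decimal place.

Central: 8195·36132.6 = 296106657
South: 14256·95906.3 = 1367240212.8
Northeast: 17748·57435.1 = 1019358154.8
Northwest: 3536·29199.3 = 103248724.8
Southeast: 15677·85744.5 = 1344216526.5
τ̂ = Σ Nₕx̄ₕ = 4130170275.9.

4130170275.9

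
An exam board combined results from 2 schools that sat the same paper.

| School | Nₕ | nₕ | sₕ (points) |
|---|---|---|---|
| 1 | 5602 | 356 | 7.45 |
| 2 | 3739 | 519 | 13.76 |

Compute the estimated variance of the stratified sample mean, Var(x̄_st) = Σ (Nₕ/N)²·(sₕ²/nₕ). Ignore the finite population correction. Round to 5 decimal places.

0.11453

N = 9341; Wₕ = Nₕ/N.
school 1: (5602/9341)²·7.45²/356 = 0.05607406
school 2: (3739/9341)²·13.76²/519 = 0.05845124
Sum = 0.11452530 → 0.11453.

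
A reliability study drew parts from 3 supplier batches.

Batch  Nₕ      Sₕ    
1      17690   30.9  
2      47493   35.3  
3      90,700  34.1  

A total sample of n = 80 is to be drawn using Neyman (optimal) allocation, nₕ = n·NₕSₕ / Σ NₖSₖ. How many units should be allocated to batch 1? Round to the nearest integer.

Σ NₕSₕ = 17690·30.9 + 47493·35.3 + 90700·34.1 = 5315993.9.
Share for 1: 546621/5315993.9 = 0.10283.
n_1 = 80 × 0.10283 = 8.226... → 8.

8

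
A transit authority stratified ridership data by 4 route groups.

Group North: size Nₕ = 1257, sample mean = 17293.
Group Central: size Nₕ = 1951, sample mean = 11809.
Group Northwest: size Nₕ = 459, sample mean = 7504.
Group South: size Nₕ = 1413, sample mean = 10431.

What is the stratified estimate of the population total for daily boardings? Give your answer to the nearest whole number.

62959999

North: 1257·17293 = 21737301
Central: 1951·11809 = 23039359
Northwest: 459·7504 = 3444336
South: 1413·10431 = 14739003
τ̂ = Σ Nₕx̄ₕ = 62959999.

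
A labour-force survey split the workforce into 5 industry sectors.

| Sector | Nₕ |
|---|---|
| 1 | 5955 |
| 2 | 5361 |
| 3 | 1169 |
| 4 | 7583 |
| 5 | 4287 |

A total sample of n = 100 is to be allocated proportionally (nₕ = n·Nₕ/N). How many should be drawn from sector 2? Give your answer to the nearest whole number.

22

N = 5955 + 5361 + 1169 + 7583 + 4287 = 24355.
n_2 = 100·5361/24355 = 22.012... → 22.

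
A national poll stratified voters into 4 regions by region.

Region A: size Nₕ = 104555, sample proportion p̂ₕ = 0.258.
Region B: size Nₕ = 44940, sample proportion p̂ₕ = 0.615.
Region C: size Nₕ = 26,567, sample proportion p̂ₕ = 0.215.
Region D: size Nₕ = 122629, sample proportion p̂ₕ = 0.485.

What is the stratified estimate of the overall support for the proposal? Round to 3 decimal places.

0.401

N = 104555 + 44940 + 26567 + 122629 = 298691.
Overall proportion = Σ (Nₕ/N)·p̂ₕ.
Σ Nₕp̂ₕ = 26975.19 + 27638.1 + 5711.905 + 59475.065 = 119800.26.
119800.26 / 298691 = 0.40108... → 0.401.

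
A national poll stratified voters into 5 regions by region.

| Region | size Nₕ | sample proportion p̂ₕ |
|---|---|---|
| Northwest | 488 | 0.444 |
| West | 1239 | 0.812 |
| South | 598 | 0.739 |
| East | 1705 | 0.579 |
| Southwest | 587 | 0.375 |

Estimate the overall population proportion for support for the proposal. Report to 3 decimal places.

N = 488 + 1239 + 598 + 1705 + 587 = 4617.
Overall proportion = Σ (Nₕ/N)·p̂ₕ.
Σ Nₕp̂ₕ = 216.672 + 1006.068 + 441.922 + 987.195 + 220.125 = 2871.982.
2871.982 / 4617 = 0.62205... → 0.622.

0.622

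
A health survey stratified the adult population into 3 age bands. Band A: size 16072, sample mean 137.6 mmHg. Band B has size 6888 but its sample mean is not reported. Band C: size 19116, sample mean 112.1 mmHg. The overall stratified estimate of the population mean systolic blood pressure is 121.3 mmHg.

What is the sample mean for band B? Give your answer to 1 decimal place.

N = 16072 + 6888 + 19116 = 42076.
Overall total = μ·N = 121.3·42076 = 5103818.8.
Subtract the known strata: 16072·137.6 + 19116·112.1 = 4354410.8.
Remaining total for band B: 5103818.8 − 4354410.8 = 749408.
Divide by its size: 749408 / 6888 = 108.799... → 108.8.

108.8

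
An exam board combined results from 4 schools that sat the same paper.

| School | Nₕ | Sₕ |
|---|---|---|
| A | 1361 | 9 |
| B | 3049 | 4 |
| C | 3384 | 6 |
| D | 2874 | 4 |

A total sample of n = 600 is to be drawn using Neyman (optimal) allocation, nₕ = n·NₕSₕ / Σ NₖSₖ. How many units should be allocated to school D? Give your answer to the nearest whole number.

123

A: NₕSₕ = 1361·9 = 12249
B: NₕSₕ = 3049·4 = 12196
C: NₕSₕ = 3384·6 = 20304
D: NₕSₕ = 2874·4 = 11496
Σ NₕSₕ = 56245.
n_D = 600·11496/56245 = 122.635... → 123.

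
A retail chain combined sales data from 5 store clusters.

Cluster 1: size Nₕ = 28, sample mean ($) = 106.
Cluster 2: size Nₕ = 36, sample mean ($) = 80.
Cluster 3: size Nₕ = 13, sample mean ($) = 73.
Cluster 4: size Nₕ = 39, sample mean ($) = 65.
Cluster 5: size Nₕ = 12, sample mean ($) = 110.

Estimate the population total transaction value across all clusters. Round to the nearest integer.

10652

Population total = Σ Nₕ·x̄ₕ (each stratum's size times its mean).
28·106 + 36·80 + 13·73 + 39·65 + 12·110 = 2968 + 2880 + 949 + 2535 + 1320 = 10652.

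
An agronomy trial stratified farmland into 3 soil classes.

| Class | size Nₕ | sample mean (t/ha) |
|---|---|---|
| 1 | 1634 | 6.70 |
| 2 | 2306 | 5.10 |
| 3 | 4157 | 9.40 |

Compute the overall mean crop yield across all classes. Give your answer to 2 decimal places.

N = 8097; weights Wₕ = Nₕ/N = (0.2018, 0.2848, 0.5134).
x̄_st = Σ Wₕ·x̄ₕ = 0.2018·6.70 + 0.2848·5.10 + 0.5134·9.40 ≈ 7.6305...
→ 7.63.

7.63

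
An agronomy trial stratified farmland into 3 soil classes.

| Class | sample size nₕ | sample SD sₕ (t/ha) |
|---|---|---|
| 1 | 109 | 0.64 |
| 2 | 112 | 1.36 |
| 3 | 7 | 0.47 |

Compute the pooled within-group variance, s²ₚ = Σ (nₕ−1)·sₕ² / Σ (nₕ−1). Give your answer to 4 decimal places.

Degrees of freedom: 108 + 111 + 6 = 225.
Σ(nₕ−1)sₕ² = 108·0.4096 + 111·1.8496 + 6·0.2209 = 250.8678.
s²ₚ = 250.8678 / 225 = 1.114968 → 1.1150.

1.1150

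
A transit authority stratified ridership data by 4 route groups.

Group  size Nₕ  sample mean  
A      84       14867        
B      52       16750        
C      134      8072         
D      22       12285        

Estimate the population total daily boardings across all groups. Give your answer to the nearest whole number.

Population total = Σ Nₕ·x̄ₕ (each stratum's size times its mean).
84·14867 + 52·16750 + 134·8072 + 22·12285 = 1248828 + 871000 + 1081648 + 270270 = 3471746.

3471746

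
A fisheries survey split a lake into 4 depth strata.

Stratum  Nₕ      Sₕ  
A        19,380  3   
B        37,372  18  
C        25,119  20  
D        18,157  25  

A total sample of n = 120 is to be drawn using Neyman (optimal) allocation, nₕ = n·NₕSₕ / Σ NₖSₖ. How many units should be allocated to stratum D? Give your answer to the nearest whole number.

32

A: NₕSₕ = 19380·3 = 58140
B: NₕSₕ = 37372·18 = 672696
C: NₕSₕ = 25119·20 = 502380
D: NₕSₕ = 18157·25 = 453925
Σ NₕSₕ = 1687141.
n_D = 120·453925/1687141 = 32.286... → 32.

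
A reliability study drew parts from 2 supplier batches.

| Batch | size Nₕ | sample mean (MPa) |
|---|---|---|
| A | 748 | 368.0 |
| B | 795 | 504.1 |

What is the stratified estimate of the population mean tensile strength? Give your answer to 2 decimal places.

438.12

N = 1543; weights Wₕ = Nₕ/N = (0.4848, 0.5152).
x̄_st = Σ Wₕ·x̄ₕ = 0.4848·368.0 + 0.5152·504.1 ≈ 438.1228...
→ 438.12.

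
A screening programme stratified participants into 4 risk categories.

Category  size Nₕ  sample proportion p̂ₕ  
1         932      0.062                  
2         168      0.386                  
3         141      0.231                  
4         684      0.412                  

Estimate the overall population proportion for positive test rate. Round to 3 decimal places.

0.227

Wₕ = Nₕ/N with N = 1925: 0.4842, 0.0873, 0.0732, 0.3553.
p̂_st = 0.4842·0.062 + 0.0873·0.386 + 0.0732·0.231 + 0.3553·0.412 ≈ 0.22702... → 0.227.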